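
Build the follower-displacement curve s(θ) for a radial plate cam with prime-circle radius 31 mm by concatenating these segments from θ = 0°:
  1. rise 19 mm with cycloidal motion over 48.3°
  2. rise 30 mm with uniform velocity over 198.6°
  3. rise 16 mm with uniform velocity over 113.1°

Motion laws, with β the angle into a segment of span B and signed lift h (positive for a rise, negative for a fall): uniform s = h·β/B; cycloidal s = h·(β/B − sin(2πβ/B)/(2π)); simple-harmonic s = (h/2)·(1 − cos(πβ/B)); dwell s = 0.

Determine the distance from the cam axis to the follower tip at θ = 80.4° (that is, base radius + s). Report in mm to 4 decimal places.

seg 1 [0°–48.3°] cycloidal, h=19: full span → s += 19 → s = 19.0000
seg 2 [48.3°–246.9°] uniform, h=30: θ=80.4° here. β=32.1, B=198.6. 30·32.1/198.6 = 4.8489 → s = 23.8489
radial distance = base radius + s = 31 + 23.8489 = 54.8489

54.8489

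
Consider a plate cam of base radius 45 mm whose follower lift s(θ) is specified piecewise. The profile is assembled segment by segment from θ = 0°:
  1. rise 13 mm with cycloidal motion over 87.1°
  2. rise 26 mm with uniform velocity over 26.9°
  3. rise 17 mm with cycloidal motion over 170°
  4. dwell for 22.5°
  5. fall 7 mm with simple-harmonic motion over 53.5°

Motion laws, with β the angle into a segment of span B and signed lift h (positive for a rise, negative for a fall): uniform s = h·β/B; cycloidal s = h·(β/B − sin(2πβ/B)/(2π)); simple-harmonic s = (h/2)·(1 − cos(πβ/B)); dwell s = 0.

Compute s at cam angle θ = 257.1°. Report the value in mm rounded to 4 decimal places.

seg 1 [0°–87.1°] cycloidal, h=13: full span → s += 13 → s = 13.0000
seg 2 [87.1°–114°] uniform, h=26: full span → s += 26 → s = 39.0000
seg 3 [114°–284°] cycloidal, h=17: θ=257.1° here. β=143.1, B=170. 17·(0.8418 − sin(2π·0.8418)/(2π)) = 16.5782 → s = 55.5782

55.5782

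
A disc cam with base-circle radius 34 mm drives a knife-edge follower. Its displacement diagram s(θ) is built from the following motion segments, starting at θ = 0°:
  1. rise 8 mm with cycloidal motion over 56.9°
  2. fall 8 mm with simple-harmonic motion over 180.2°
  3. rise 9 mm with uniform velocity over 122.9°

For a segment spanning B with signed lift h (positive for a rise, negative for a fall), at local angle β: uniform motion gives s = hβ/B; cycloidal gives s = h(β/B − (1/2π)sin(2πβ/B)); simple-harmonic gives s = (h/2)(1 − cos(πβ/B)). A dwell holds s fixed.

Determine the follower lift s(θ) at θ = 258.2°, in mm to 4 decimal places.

seg 1 [0°–56.9°] cycloidal, h=8: full span → s += 8 → s = 8.0000
seg 2 [56.9°–237.1°] simple-harmonic, h=-8: full span → s += -8 → s = 0.0000
seg 3 [237.1°–360°] uniform, h=9: θ=258.2° here. β=21.1, B=122.9. 9·21.1/122.9 = 1.5452 → s = 1.5452

1.5452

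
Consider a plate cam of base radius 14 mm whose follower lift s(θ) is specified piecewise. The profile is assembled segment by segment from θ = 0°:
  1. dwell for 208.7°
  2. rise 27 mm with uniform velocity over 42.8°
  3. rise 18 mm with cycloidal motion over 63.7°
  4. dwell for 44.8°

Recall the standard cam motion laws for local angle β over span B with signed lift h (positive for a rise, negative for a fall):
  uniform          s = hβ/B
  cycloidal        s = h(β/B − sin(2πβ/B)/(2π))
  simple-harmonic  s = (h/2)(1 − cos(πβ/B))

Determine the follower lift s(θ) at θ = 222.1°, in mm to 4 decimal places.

seg 1 [0°–208.7°] dwell: s stays 0.0000
seg 2 [208.7°–251.5°] uniform, h=27: θ=222.1° here. β=13.4, B=42.8. 27·13.4/42.8 = 8.4533 → s = 8.4533

8.4533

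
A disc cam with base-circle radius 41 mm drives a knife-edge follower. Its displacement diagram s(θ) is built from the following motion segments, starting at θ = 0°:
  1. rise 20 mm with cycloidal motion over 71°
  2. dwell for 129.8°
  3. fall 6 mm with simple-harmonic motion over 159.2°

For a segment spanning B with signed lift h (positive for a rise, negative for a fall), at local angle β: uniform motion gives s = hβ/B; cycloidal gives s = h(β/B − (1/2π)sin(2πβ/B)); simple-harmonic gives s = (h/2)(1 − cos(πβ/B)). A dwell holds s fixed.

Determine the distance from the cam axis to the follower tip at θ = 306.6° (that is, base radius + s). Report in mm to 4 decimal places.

seg 1 [0°–71°] cycloidal, h=20: full span → s += 20 → s = 20.0000
seg 2 [71°–200.8°] dwell: s stays 20.0000
seg 3 [200.8°–360°] simple-harmonic, h=-6: θ=306.6° here. β=105.8, B=159.2. -6/2·(1 − cos(π·0.6646)) = -4.4829 → s = 15.5171
radial distance = base radius + s = 41 + 15.5171 = 56.5171

56.5171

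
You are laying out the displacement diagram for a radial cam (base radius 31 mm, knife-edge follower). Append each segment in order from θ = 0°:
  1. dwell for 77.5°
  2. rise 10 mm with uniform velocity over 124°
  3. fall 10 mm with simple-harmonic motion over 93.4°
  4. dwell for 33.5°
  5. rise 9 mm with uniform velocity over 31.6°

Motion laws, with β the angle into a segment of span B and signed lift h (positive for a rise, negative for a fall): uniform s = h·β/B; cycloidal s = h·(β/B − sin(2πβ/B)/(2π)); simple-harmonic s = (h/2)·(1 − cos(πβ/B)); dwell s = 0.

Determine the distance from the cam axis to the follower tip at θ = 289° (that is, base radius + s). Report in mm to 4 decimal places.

seg 1 [0°–77.5°] dwell: s stays 0.0000
seg 2 [77.5°–201.5°] uniform, h=10: full span → s += 10 → s = 10.0000
seg 3 [201.5°–294.9°] simple-harmonic, h=-10: θ=289° here. β=87.5, B=93.4. -10/2·(1 − cos(π·0.9368)) = -9.9019 → s = 0.0981
radial distance = base radius + s = 31 + 0.0981 = 31.0981

31.0981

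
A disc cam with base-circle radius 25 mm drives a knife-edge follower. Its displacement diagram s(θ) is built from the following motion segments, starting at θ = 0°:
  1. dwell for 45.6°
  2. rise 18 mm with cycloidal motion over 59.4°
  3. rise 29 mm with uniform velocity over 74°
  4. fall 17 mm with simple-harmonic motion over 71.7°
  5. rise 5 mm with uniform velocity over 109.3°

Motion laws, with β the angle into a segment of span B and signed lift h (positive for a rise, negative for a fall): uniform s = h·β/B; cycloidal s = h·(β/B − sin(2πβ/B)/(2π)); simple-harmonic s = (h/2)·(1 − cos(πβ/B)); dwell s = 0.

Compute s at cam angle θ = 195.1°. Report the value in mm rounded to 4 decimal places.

seg 1 [0°–45.6°] dwell: s stays 0.0000
seg 2 [45.6°–105°] cycloidal, h=18: full span → s += 18 → s = 18.0000
seg 3 [105°–179°] uniform, h=29: full span → s += 29 → s = 47.0000
seg 4 [179°–250.7°] simple-harmonic, h=-17: θ=195.1° here. β=16.1, B=71.7. -17/2·(1 − cos(π·0.2245)) = -2.0287 → s = 44.9713

44.9713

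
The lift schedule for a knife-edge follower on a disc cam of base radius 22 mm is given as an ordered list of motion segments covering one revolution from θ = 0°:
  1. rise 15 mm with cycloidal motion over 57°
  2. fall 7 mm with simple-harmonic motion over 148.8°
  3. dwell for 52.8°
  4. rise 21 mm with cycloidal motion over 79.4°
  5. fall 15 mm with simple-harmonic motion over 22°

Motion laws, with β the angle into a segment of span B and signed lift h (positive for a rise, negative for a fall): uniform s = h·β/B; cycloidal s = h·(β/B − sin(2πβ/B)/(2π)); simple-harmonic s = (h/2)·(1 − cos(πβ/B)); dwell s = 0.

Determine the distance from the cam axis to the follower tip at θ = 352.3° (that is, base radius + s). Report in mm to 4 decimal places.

seg 1 [0°–57°] cycloidal, h=15: full span → s += 15 → s = 15.0000
seg 2 [57°–205.8°] simple-harmonic, h=-7: full span → s += -7 → s = 8.0000
seg 3 [205.8°–258.6°] dwell: s stays 8.0000
seg 4 [258.6°–338°] cycloidal, h=21: full span → s += 21 → s = 29.0000
seg 5 [338°–360°] simple-harmonic, h=-15: θ=352.3° here. β=14.3, B=22. -15/2·(1 − cos(π·0.6500)) = -10.9049 → s = 18.0951
radial distance = base radius + s = 22 + 18.0951 = 40.0951

40.0951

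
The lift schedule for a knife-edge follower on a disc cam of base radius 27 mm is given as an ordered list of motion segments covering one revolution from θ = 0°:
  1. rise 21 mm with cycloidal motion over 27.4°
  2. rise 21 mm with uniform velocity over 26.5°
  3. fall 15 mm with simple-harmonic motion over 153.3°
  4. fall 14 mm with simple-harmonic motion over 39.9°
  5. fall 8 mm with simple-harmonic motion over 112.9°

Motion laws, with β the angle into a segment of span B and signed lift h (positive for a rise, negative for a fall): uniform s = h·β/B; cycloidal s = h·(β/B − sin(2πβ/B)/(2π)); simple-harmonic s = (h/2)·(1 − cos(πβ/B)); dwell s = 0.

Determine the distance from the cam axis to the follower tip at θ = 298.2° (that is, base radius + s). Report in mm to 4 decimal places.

seg 1 [0°–27.4°] cycloidal, h=21: full span → s += 21 → s = 21.0000
seg 2 [27.4°–53.9°] uniform, h=21: full span → s += 21 → s = 42.0000
seg 3 [53.9°–207.2°] simple-harmonic, h=-15: full span → s += -15 → s = 27.0000
seg 4 [207.2°–247.1°] simple-harmonic, h=-14: full span → s += -14 → s = 13.0000
seg 5 [247.1°–360°] simple-harmonic, h=-8: θ=298.2° here. β=51.1, B=112.9. -8/2·(1 − cos(π·0.4526)) = -3.4067 → s = 9.5933
radial distance = base radius + s = 27 + 9.5933 = 36.5933

36.5933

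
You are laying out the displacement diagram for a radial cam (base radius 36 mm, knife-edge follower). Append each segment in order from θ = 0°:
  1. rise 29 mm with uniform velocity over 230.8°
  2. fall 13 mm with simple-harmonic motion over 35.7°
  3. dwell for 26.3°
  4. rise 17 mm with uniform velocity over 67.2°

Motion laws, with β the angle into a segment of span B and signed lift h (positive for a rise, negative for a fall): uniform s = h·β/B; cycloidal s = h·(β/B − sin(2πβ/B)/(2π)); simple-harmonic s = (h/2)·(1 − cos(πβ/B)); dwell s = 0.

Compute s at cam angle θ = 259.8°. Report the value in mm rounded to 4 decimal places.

seg 1 [0°–230.8°] uniform, h=29: full span → s += 29 → s = 29.0000
seg 2 [230.8°–266.5°] simple-harmonic, h=-13: θ=259.8° here. β=29, B=35.7. -13/2·(1 − cos(π·0.8123)) = -11.9026 → s = 17.0974

17.0974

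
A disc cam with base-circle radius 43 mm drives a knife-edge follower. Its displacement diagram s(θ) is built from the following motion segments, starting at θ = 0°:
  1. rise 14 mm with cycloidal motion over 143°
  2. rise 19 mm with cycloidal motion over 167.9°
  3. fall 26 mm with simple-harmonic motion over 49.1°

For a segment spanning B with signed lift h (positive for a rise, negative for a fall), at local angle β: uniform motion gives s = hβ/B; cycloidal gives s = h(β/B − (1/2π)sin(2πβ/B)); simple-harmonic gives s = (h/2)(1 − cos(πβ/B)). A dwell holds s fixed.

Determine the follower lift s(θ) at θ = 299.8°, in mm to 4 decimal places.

seg 1 [0°–143°] cycloidal, h=14: full span → s += 14 → s = 14.0000
seg 2 [143°–310.9°] cycloidal, h=19: θ=299.8° here. β=156.8, B=167.9. 19·(0.9339 − sin(2π·0.9339)/(2π)) = 18.9642 → s = 32.9642

32.9642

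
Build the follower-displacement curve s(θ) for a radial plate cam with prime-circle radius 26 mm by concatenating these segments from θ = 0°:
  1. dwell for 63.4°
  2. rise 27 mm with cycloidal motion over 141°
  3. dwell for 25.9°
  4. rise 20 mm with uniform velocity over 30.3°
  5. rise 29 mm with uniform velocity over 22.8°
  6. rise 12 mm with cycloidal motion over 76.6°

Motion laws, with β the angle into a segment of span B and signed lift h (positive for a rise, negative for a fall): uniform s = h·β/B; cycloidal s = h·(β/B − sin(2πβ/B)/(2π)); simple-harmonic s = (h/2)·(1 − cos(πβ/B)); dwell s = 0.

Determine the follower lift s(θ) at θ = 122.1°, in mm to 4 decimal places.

seg 1 [0°–63.4°] dwell: s stays 0.0000
seg 2 [63.4°–204.4°] cycloidal, h=27: θ=122.1° here. β=58.7, B=141. 27·(0.4163 − sin(2π·0.4163)/(2π)) = 9.0835 → s = 9.0835

9.0835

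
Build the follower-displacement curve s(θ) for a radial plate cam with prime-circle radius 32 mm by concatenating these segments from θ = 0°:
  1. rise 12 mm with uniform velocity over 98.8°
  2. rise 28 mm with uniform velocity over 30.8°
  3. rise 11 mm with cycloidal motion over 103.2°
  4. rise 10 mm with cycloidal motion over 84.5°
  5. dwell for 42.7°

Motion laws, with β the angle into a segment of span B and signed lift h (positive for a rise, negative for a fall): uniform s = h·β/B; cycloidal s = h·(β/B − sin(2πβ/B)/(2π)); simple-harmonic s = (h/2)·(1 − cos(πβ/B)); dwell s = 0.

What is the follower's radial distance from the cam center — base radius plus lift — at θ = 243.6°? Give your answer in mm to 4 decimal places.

seg 1 [0°–98.8°] uniform, h=12: full span → s += 12 → s = 12.0000
seg 2 [98.8°–129.6°] uniform, h=28: full span → s += 28 → s = 40.0000
seg 3 [129.6°–232.8°] cycloidal, h=11: full span → s += 11 → s = 51.0000
seg 4 [232.8°–317.3°] cycloidal, h=10: θ=243.6° here. β=10.8, B=84.5. 10·(0.1278 − sin(2π·0.1278)/(2π)) = 0.1330 → s = 51.1330
radial distance = base radius + s = 32 + 51.1330 = 83.1330

83.1330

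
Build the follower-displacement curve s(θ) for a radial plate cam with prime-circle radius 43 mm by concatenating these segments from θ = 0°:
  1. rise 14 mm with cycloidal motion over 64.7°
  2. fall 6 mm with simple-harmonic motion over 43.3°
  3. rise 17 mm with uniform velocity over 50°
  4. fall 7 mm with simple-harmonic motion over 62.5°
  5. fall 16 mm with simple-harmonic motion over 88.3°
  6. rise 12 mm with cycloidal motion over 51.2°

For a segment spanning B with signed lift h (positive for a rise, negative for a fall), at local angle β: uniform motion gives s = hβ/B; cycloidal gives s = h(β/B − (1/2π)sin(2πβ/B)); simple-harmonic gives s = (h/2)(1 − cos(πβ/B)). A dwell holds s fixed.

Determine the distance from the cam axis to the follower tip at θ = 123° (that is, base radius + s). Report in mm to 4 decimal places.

seg 1 [0°–64.7°] cycloidal, h=14: full span → s += 14 → s = 14.0000
seg 2 [64.7°–108°] simple-harmonic, h=-6: full span → s += -6 → s = 8.0000
seg 3 [108°–158°] uniform, h=17: θ=123° here. β=15, B=50. 17·15/50 = 5.1000 → s = 13.1000
radial distance = base radius + s = 43 + 13.1000 = 56.1000

56.1000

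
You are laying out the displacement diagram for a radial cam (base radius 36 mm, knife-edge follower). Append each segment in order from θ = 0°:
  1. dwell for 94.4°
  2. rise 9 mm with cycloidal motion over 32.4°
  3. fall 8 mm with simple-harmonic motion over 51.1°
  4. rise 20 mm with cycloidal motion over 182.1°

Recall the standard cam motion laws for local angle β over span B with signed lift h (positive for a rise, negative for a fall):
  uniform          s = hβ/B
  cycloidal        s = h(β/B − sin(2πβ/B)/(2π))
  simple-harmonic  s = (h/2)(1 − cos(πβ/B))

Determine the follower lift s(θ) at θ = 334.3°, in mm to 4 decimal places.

seg 1 [0°–94.4°] dwell: s stays 0.0000
seg 2 [94.4°–126.8°] cycloidal, h=9: full span → s += 9 → s = 9.0000
seg 3 [126.8°–177.9°] simple-harmonic, h=-8: full span → s += -8 → s = 1.0000
seg 4 [177.9°–360°] cycloidal, h=20: θ=334.3° here. β=156.4, B=182.1. 20·(0.8589 − sin(2π·0.8589)/(2π)) = 19.6444 → s = 20.6444

20.6444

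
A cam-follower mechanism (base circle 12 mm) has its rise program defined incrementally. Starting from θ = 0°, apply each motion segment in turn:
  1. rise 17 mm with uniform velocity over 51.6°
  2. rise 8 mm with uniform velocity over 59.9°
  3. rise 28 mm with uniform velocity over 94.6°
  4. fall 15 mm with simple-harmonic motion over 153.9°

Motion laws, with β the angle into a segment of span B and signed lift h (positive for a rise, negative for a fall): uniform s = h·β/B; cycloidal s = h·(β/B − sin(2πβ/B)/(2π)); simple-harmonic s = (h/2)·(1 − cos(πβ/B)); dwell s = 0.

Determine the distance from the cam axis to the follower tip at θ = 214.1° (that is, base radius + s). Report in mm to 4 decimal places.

seg 1 [0°–51.6°] uniform, h=17: full span → s += 17 → s = 17.0000
seg 2 [51.6°–111.5°] uniform, h=8: full span → s += 8 → s = 25.0000
seg 3 [111.5°–206.1°] uniform, h=28: full span → s += 28 → s = 53.0000
seg 4 [206.1°–360°] simple-harmonic, h=-15: θ=214.1° here. β=8, B=153.9. -15/2·(1 − cos(π·0.0520)) = -0.0998 → s = 52.9002
radial distance = base radius + s = 12 + 52.9002 = 64.9002

64.9002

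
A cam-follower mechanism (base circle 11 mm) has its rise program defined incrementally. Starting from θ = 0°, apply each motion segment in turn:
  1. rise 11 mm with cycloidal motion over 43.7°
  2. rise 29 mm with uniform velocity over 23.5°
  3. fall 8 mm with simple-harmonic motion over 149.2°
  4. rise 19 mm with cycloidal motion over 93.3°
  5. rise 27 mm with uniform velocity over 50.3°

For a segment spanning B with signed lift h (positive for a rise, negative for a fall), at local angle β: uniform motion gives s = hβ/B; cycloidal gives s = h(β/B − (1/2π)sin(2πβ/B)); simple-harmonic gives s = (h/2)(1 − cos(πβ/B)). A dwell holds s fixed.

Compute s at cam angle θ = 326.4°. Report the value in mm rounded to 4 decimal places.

seg 1 [0°–43.7°] cycloidal, h=11: full span → s += 11 → s = 11.0000
seg 2 [43.7°–67.2°] uniform, h=29: full span → s += 29 → s = 40.0000
seg 3 [67.2°–216.4°] simple-harmonic, h=-8: full span → s += -8 → s = 32.0000
seg 4 [216.4°–309.7°] cycloidal, h=19: full span → s += 19 → s = 51.0000
seg 5 [309.7°–360°] uniform, h=27: θ=326.4° here. β=16.7, B=50.3. 27·16.7/50.3 = 8.9642 → s = 59.9642

59.9642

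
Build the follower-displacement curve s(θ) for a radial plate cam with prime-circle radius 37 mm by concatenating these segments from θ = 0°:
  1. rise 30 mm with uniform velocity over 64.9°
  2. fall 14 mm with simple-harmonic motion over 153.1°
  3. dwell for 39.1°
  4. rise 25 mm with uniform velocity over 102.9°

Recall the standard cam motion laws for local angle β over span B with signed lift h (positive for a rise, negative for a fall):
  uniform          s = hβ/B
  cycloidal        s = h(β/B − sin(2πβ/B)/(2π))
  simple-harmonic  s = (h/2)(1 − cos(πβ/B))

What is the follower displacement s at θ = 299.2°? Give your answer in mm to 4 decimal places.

seg 1 [0°–64.9°] uniform, h=30: full span → s += 30 → s = 30.0000
seg 2 [64.9°–218°] simple-harmonic, h=-14: full span → s += -14 → s = 16.0000
seg 3 [218°–257.1°] dwell: s stays 16.0000
seg 4 [257.1°–360°] uniform, h=25: θ=299.2° here. β=42.1, B=102.9. 25·42.1/102.9 = 10.2284 → s = 26.2284

26.2284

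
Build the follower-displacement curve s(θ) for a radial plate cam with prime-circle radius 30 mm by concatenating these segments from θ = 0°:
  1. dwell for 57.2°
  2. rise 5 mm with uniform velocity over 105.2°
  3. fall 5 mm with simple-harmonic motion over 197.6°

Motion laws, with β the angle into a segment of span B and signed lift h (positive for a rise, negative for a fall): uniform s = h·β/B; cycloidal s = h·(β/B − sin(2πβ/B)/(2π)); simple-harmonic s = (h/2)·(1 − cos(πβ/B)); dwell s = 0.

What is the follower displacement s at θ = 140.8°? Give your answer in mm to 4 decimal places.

seg 1 [0°–57.2°] dwell: s stays 0.0000
seg 2 [57.2°–162.4°] uniform, h=5: θ=140.8° here. β=83.6, B=105.2. 5·83.6/105.2 = 3.9734 → s = 3.9734

3.9734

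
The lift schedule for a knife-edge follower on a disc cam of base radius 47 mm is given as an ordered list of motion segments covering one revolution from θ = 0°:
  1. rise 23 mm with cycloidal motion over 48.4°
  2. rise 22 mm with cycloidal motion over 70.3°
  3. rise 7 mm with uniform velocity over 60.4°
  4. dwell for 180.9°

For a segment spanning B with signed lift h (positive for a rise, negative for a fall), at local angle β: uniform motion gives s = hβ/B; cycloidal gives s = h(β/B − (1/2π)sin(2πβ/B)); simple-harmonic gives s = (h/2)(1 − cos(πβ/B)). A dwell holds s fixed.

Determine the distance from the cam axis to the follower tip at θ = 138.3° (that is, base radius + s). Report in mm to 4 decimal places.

seg 1 [0°–48.4°] cycloidal, h=23: full span → s += 23 → s = 23.0000
seg 2 [48.4°–118.7°] cycloidal, h=22: full span → s += 22 → s = 45.0000
seg 3 [118.7°–179.1°] uniform, h=7: θ=138.3° here. β=19.6, B=60.4. 7·19.6/60.4 = 2.2715 → s = 47.2715
radial distance = base radius + s = 47 + 47.2715 = 94.2715

94.2715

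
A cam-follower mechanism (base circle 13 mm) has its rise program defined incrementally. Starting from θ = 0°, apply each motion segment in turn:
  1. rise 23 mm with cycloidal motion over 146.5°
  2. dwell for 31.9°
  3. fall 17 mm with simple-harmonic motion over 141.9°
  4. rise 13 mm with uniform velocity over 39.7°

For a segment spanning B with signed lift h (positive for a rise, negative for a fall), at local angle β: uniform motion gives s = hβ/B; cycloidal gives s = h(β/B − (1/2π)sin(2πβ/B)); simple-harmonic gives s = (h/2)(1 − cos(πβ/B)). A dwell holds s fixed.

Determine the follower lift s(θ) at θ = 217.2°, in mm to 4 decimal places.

seg 1 [0°–146.5°] cycloidal, h=23: full span → s += 23 → s = 23.0000
seg 2 [146.5°–178.4°] dwell: s stays 23.0000
seg 3 [178.4°–320.3°] simple-harmonic, h=-17: θ=217.2° here. β=38.8, B=141.9. -17/2·(1 − cos(π·0.2734)) = -2.9479 → s = 20.0521

20.0521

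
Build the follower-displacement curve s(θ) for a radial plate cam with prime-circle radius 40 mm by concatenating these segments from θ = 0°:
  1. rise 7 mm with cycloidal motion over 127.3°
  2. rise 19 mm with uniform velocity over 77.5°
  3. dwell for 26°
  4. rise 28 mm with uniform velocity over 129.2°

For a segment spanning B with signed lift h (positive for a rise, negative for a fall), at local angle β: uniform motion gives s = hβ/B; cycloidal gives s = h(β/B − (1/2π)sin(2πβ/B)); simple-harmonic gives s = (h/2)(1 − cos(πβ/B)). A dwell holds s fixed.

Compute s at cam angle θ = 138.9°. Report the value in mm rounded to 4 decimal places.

seg 1 [0°–127.3°] cycloidal, h=7: full span → s += 7 → s = 7.0000
seg 2 [127.3°–204.8°] uniform, h=19: θ=138.9° here. β=11.6, B=77.5. 19·11.6/77.5 = 2.8439 → s = 9.8439

9.8439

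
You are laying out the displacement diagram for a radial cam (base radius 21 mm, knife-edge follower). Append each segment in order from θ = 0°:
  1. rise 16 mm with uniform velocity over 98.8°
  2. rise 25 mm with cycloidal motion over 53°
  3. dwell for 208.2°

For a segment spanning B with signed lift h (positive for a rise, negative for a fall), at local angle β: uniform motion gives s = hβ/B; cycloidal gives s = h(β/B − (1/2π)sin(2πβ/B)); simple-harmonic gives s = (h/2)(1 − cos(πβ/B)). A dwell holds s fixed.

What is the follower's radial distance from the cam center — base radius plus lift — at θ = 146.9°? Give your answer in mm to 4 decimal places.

seg 1 [0°–98.8°] uniform, h=16: full span → s += 16 → s = 16.0000
seg 2 [98.8°–151.8°] cycloidal, h=25: θ=146.9° here. β=48.1, B=53. 25·(0.9075 − sin(2π·0.9075)/(2π)) = 24.8722 → s = 40.8722
radial distance = base radius + s = 21 + 40.8722 = 61.8722

61.8722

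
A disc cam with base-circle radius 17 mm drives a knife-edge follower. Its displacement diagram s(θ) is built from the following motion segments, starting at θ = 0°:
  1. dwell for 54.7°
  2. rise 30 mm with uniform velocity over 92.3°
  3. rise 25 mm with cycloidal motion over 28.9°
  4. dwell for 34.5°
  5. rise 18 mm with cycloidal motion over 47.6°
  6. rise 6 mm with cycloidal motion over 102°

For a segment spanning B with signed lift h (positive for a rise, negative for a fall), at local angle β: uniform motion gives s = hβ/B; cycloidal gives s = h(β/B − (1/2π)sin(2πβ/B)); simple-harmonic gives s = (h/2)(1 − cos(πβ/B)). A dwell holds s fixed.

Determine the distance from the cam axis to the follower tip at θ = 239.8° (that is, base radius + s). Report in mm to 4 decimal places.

seg 1 [0°–54.7°] dwell: s stays 0.0000
seg 2 [54.7°–147°] uniform, h=30: full span → s += 30 → s = 30.0000
seg 3 [147°–175.9°] cycloidal, h=25: full span → s += 25 → s = 55.0000
seg 4 [175.9°–210.4°] dwell: s stays 55.0000
seg 5 [210.4°–258°] cycloidal, h=18: θ=239.8° here. β=29.4, B=47.6. 18·(0.6176 − sin(2π·0.6176)/(2π)) = 13.0476 → s = 68.0476
radial distance = base radius + s = 17 + 68.0476 = 85.0476

85.0476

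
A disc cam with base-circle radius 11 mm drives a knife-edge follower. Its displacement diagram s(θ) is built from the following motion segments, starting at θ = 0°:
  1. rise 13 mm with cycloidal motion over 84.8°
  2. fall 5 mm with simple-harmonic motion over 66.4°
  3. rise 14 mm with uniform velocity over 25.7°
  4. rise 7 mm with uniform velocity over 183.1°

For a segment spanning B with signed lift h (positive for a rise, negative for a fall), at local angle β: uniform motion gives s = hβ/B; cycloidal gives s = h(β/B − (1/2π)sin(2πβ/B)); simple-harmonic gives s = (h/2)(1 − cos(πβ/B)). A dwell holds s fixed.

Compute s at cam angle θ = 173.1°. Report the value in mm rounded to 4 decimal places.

seg 1 [0°–84.8°] cycloidal, h=13: full span → s += 13 → s = 13.0000
seg 2 [84.8°–151.2°] simple-harmonic, h=-5: full span → s += -5 → s = 8.0000
seg 3 [151.2°–176.9°] uniform, h=14: θ=173.1° here. β=21.9, B=25.7. 14·21.9/25.7 = 11.9300 → s = 19.9300

19.9300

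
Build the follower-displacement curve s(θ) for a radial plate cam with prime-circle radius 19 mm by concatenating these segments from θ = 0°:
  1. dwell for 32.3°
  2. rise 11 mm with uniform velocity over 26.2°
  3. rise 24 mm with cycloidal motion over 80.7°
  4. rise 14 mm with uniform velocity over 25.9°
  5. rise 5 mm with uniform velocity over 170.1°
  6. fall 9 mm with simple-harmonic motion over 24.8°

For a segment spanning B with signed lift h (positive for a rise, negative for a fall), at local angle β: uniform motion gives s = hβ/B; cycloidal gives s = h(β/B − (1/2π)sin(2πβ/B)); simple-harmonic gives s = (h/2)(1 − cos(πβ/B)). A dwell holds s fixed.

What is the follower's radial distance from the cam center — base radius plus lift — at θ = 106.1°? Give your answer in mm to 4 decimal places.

seg 1 [0°–32.3°] dwell: s stays 0.0000
seg 2 [32.3°–58.5°] uniform, h=11: full span → s += 11 → s = 11.0000
seg 3 [58.5°–139.2°] cycloidal, h=24: θ=106.1° here. β=47.6, B=80.7. 24·(0.5898 − sin(2π·0.5898)/(2π)) = 16.1996 → s = 27.1996
radial distance = base radius + s = 19 + 27.1996 = 46.1996

46.1996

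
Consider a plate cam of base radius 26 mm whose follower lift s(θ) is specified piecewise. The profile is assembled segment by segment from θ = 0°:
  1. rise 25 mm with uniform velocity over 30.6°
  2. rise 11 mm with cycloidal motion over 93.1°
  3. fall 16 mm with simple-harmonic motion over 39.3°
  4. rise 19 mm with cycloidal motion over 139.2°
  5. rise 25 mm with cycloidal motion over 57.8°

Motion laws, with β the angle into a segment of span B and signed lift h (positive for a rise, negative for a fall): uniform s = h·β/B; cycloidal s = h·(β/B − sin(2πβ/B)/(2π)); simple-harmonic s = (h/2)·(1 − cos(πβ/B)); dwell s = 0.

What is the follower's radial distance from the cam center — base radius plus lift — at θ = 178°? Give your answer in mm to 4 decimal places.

seg 1 [0°–30.6°] uniform, h=25: full span → s += 25 → s = 25.0000
seg 2 [30.6°–123.7°] cycloidal, h=11: full span → s += 11 → s = 36.0000
seg 3 [123.7°–163°] simple-harmonic, h=-16: full span → s += -16 → s = 20.0000
seg 4 [163°–302.2°] cycloidal, h=19: θ=178° here. β=15, B=139.2. 19·(0.1078 − sin(2π·0.1078)/(2π)) = 0.1529 → s = 20.1529
radial distance = base radius + s = 26 + 20.1529 = 46.1529

46.1529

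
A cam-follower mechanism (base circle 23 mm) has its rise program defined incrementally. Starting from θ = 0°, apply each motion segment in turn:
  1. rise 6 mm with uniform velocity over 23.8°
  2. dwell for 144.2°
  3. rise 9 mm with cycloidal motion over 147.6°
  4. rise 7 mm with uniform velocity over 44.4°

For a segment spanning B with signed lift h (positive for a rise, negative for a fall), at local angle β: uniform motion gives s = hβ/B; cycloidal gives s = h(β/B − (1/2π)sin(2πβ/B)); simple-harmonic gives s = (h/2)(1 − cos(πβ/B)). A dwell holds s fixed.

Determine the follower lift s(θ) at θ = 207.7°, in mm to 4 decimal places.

seg 1 [0°–23.8°] uniform, h=6: full span → s += 6 → s = 6.0000
seg 2 [23.8°–168°] dwell: s stays 6.0000
seg 3 [168°–315.6°] cycloidal, h=9: θ=207.7° here. β=39.7, B=147.6. 9·(0.2690 − sin(2π·0.2690)/(2π)) = 0.9985 → s = 6.9985

6.9985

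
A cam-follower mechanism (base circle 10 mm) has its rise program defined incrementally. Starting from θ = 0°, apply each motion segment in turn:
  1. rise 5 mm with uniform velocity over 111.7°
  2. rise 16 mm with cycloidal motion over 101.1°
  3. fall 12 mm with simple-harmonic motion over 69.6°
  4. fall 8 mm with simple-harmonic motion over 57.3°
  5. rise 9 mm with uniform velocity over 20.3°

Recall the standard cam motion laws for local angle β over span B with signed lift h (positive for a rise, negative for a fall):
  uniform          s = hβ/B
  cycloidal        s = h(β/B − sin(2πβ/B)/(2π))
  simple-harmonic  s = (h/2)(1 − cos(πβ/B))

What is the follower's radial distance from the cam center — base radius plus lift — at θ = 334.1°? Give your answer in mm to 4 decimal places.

seg 1 [0°–111.7°] uniform, h=5: full span → s += 5 → s = 5.0000
seg 2 [111.7°–212.8°] cycloidal, h=16: full span → s += 16 → s = 21.0000
seg 3 [212.8°–282.4°] simple-harmonic, h=-12: full span → s += -12 → s = 9.0000
seg 4 [282.4°–339.7°] simple-harmonic, h=-8: θ=334.1° here. β=51.7, B=57.3. -8/2·(1 − cos(π·0.9023)) = -7.8129 → s = 1.1871
radial distance = base radius + s = 10 + 1.1871 = 11.1871

11.1871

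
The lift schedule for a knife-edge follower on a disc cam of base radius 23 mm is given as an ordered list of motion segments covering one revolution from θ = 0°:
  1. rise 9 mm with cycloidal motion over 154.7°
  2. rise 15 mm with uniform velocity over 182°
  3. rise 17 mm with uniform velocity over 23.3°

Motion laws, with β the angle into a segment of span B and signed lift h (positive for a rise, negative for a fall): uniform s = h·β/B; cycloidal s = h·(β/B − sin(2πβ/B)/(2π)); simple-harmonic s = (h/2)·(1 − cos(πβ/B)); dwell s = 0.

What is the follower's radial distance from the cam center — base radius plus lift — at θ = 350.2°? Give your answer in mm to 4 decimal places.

seg 1 [0°–154.7°] cycloidal, h=9: full span → s += 9 → s = 9.0000
seg 2 [154.7°–336.7°] uniform, h=15: full span → s += 15 → s = 24.0000
seg 3 [336.7°–360°] uniform, h=17: θ=350.2° here. β=13.5, B=23.3. 17·13.5/23.3 = 9.8498 → s = 33.8498
radial distance = base radius + s = 23 + 33.8498 = 56.8498

56.8498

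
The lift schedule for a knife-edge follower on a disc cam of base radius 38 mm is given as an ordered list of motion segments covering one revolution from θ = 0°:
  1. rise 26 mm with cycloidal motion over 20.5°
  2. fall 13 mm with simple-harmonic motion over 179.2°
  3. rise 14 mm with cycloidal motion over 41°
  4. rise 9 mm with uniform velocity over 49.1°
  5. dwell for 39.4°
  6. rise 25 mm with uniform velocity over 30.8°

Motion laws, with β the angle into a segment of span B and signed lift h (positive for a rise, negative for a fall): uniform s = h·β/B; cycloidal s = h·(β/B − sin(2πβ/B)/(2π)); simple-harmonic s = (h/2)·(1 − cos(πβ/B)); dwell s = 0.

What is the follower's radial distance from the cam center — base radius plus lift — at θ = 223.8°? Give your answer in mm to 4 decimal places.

seg 1 [0°–20.5°] cycloidal, h=26: full span → s += 26 → s = 26.0000
seg 2 [20.5°–199.7°] simple-harmonic, h=-13: full span → s += -13 → s = 13.0000
seg 3 [199.7°–240.7°] cycloidal, h=14: θ=223.8° here. β=24.1, B=41. 14·(0.5878 − sin(2π·0.5878)/(2π)) = 9.3971 → s = 22.3971
radial distance = base radius + s = 38 + 22.3971 = 60.3971

60.3971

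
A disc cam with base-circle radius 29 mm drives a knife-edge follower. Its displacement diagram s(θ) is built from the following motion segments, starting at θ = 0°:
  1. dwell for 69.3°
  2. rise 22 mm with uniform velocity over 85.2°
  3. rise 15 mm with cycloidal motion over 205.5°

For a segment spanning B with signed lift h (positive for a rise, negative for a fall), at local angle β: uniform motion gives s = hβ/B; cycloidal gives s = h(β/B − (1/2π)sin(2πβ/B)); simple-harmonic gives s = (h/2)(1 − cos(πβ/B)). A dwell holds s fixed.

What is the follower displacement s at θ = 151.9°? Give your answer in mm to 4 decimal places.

seg 1 [0°–69.3°] dwell: s stays 0.0000
seg 2 [69.3°–154.5°] uniform, h=22: θ=151.9° here. β=82.6, B=85.2. 22·82.6/85.2 = 21.3286 → s = 21.3286

21.3286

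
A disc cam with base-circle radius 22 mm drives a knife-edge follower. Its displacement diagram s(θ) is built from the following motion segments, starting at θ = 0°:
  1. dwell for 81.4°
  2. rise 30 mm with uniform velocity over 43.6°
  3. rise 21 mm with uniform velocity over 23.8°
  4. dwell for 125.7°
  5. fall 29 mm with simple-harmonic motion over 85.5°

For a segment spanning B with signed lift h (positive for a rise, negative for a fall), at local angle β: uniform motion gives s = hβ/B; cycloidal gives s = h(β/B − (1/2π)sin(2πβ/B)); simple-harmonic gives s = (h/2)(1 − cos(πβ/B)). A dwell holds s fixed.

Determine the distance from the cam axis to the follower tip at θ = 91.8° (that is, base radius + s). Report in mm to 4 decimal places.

seg 1 [0°–81.4°] dwell: s stays 0.0000
seg 2 [81.4°–125°] uniform, h=30: θ=91.8° here. β=10.4, B=43.6. 30·10.4/43.6 = 7.1560 → s = 7.1560
radial distance = base radius + s = 22 + 7.1560 = 29.1560

29.1560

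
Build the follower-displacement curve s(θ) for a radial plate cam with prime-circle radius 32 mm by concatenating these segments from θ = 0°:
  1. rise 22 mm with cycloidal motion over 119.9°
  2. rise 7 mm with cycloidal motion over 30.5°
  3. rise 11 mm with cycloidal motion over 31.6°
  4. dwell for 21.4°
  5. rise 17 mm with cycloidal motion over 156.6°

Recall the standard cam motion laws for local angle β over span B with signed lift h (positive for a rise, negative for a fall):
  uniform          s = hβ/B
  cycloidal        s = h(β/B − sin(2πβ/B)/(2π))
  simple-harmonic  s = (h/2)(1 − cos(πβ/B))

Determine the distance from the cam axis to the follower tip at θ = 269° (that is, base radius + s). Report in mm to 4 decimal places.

seg 1 [0°–119.9°] cycloidal, h=22: full span → s += 22 → s = 22.0000
seg 2 [119.9°–150.4°] cycloidal, h=7: full span → s += 7 → s = 29.0000
seg 3 [150.4°–182°] cycloidal, h=11: full span → s += 11 → s = 40.0000
seg 4 [182°–203.4°] dwell: s stays 40.0000
seg 5 [203.4°–360°] cycloidal, h=17: θ=269° here. β=65.6, B=156.6. 17·(0.4189 − sin(2π·0.4189)/(2π)) = 5.8015 → s = 45.8015
radial distance = base radius + s = 32 + 45.8015 = 77.8015

77.8015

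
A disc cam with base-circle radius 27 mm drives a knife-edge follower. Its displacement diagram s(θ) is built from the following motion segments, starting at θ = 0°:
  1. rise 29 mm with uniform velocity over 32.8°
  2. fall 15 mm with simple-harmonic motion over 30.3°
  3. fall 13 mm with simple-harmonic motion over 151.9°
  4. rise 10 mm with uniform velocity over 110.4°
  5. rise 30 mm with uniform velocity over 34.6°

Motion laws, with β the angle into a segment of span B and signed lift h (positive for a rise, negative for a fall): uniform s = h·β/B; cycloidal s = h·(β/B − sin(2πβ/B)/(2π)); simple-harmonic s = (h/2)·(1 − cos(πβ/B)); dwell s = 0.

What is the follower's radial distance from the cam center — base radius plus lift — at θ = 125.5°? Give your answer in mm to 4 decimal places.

seg 1 [0°–32.8°] uniform, h=29: full span → s += 29 → s = 29.0000
seg 2 [32.8°–63.1°] simple-harmonic, h=-15: full span → s += -15 → s = 14.0000
seg 3 [63.1°–215°] simple-harmonic, h=-13: θ=125.5° here. β=62.4, B=151.9. -13/2·(1 − cos(π·0.4108)) = -4.7022 → s = 9.2978
radial distance = base radius + s = 27 + 9.2978 = 36.2978

36.2978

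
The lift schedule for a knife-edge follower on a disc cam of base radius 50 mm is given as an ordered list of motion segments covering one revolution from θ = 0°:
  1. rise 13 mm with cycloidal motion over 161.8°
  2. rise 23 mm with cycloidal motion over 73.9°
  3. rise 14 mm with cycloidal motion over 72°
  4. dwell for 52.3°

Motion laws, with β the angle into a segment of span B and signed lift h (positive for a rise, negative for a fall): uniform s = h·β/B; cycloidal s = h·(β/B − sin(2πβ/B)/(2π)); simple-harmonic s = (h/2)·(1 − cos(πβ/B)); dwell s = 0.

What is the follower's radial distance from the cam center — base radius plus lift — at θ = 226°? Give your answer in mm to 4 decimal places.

seg 1 [0°–161.8°] cycloidal, h=13: full span → s += 13 → s = 13.0000
seg 2 [161.8°–235.7°] cycloidal, h=23: θ=226° here. β=64.2, B=73.9. 23·(0.8687 − sin(2π·0.8687)/(2π)) = 22.6692 → s = 35.6692
radial distance = base radius + s = 50 + 35.6692 = 85.6692

85.6692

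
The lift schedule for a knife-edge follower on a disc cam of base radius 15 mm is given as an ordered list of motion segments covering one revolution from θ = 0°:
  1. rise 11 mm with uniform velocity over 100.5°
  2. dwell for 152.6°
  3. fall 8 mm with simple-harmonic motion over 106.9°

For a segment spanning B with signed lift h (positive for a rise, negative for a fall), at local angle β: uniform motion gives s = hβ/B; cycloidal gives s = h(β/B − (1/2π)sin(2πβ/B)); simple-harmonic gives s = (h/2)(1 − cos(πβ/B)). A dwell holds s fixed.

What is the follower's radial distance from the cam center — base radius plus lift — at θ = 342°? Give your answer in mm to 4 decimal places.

seg 1 [0°–100.5°] uniform, h=11: full span → s += 11 → s = 11.0000
seg 2 [100.5°–253.1°] dwell: s stays 11.0000
seg 3 [253.1°–360°] simple-harmonic, h=-8: θ=342° here. β=88.9, B=106.9. -8/2·(1 − cos(π·0.8316)) = -7.4533 → s = 3.5467
radial distance = base radius + s = 15 + 3.5467 = 18.5467

18.5467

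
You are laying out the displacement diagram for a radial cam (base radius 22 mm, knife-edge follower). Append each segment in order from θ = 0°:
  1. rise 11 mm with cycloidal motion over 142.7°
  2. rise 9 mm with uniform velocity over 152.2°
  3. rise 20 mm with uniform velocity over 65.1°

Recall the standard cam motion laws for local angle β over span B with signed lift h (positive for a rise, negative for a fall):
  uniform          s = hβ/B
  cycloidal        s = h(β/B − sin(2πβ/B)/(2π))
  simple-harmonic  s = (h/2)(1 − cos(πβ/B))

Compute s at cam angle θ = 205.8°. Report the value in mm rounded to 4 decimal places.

seg 1 [0°–142.7°] cycloidal, h=11: full span → s += 11 → s = 11.0000
seg 2 [142.7°–294.9°] uniform, h=9: θ=205.8° here. β=63.1, B=152.2. 9·63.1/152.2 = 3.7313 → s = 14.7313

14.7313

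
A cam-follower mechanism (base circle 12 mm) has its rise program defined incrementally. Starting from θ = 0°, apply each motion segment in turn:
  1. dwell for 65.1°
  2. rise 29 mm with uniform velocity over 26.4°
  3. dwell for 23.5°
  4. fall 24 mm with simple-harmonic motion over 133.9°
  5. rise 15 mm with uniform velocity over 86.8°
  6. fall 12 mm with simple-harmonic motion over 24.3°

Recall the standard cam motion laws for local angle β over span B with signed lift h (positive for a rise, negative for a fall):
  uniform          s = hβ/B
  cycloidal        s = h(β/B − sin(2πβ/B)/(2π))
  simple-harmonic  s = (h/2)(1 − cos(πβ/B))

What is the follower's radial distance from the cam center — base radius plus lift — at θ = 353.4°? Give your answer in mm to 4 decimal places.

seg 1 [0°–65.1°] dwell: s stays 0.0000
seg 2 [65.1°–91.5°] uniform, h=29: full span → s += 29 → s = 29.0000
seg 3 [91.5°–115°] dwell: s stays 29.0000
seg 4 [115°–248.9°] simple-harmonic, h=-24: full span → s += -24 → s = 5.0000
seg 5 [248.9°–335.7°] uniform, h=15: full span → s += 15 → s = 20.0000
seg 6 [335.7°–360°] simple-harmonic, h=-12: θ=353.4° here. β=17.7, B=24.3. -12/2·(1 − cos(π·0.7284)) = -9.9451 → s = 10.0549
radial distance = base radius + s = 12 + 10.0549 = 22.0549

22.0549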